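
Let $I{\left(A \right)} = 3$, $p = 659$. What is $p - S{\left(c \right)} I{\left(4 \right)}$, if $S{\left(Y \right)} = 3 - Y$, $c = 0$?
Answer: $650$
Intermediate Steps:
$p - S{\left(c \right)} I{\left(4 \right)} = 659 - \left(3 - 0\right) 3 = 659 - \left(3 + 0\right) 3 = 659 - 3 \cdot 3 = 659 - 9 = 650$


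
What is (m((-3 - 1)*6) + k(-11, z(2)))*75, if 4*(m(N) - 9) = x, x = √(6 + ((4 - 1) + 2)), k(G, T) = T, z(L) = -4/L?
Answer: 525 + 75*√11/4 ≈ 587.19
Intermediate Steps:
x = √11 (x = √(6 + (3 + 2)) = √(6 + 5) = √11 ≈ 3.3166)
m(N) = 9 + √11/4
(m((-3 - 1)*6) + k(-11, z(2)))*75 = ((9 + √11/4) - 4/2)*75 = ((9 + √11/4) - 4*½)*75 = ((9 + √11/4) - 2)*75 = (7 + √11/4)*75 = 525 + 75*√11/4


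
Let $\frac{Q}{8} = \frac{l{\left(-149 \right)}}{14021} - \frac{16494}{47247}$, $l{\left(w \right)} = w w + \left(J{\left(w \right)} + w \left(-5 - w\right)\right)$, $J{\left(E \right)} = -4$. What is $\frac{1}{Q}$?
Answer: $- \frac{220816729}{523339592} \approx -0.42194$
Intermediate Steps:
$l{\left(w \right)} = -4 + w^{2} + w \left(-5 - w\right)$ ($l{\left(w \right)} = w w + \left(-4 + w \left(-5 - w\right)\right) = w^{2} + \left(-4 + w \left(-5 - w\right)\right) = -4 + w^{2} + w \left(-5 - w\right)$)
$Q = - \frac{523339592}{220816729}$ ($Q = 8 \left(\frac{-4 - -745}{14021} - \frac{16494}{47247}\right) = 8 \left(\left(-4 + 745\right) \frac{1}{14021} - \frac{5498}{15749}\right) = 8 \left(741 \cdot \frac{1}{14021} - \frac{5498}{15749}\right) = 8 \left(\frac{741}{14021} - \frac{5498}{15749}\right) = 8 \left(- \frac{65417449}{220816729}\right) = - \frac{523339592}{220816729} \approx -2.37$)
$\frac{1}{Q} = \frac{1}{- \frac{523339592}{220816729}} = - \frac{220816729}{523339592}$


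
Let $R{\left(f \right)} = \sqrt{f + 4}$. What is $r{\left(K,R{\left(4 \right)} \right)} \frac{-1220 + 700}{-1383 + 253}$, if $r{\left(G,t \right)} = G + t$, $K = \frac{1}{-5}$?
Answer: $- \frac{52}{565} + \frac{104 \sqrt{2}}{113} \approx 1.2095$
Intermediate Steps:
$R{\left(f \right)} = \sqrt{4 + f}$
$K = - \frac{1}{5} \approx -0.2$
$r{\left(K,R{\left(4 \right)} \right)} \frac{-1220 + 700}{-1383 + 253} = \left(- \frac{1}{5} + \sqrt{4 + 4}\right) \frac{-1220 + 700}{-1383 + 253} = \left(- \frac{1}{5} + \sqrt{8}\right) \left(- \frac{520}{-1130}\right) = \left(- \frac{1}{5} + 2 \sqrt{2}\right) \left(\left(-520\right) \left(- \frac{1}{1130}\right)\right) = \left(- \frac{1}{5} + 2 \sqrt{2}\right) \frac{52}{113} = - \frac{52}{565} + \frac{104 \sqrt{2}}{113}$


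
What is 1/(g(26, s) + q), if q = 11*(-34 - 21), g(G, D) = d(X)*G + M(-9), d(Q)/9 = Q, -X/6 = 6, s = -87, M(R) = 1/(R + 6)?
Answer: -3/27088 ≈ -0.00011075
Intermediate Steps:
M(R) = 1/(6 + R)
X = -36 (X = -6*6 = -36)
d(Q) = 9*Q
g(G, D) = -1/3 - 324*G (g(G, D) = (9*(-36))*G + 1/(6 - 9) = -324*G + 1/(-3) = -324*G - 1/3 = -1/3 - 324*G)
q = -605 (q = 11*(-55) = -605)
1/(g(26, s) + q) = 1/((-1/3 - 324*26) - 605) = 1/((-1/3 - 8424) - 605) = 1/(-25273/3 - 605) = 1/(-27088/3) = -3/27088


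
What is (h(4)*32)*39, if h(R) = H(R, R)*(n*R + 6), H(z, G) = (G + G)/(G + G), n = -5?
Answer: -17472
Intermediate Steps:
H(z, G) = 1 (H(z, G) = (2*G)/((2*G)) = (2*G)*(1/(2*G)) = 1)
h(R) = 6 - 5*R (h(R) = 1*(-5*R + 6) = 1*(6 - 5*R) = 6 - 5*R)
(h(4)*32)*39 = ((6 - 5*4)*32)*39 = ((6 - 20)*32)*39 = -14*32*39 = -448*39 = -17472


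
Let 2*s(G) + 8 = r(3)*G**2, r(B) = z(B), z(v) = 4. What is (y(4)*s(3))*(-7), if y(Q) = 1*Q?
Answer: -392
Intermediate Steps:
y(Q) = Q
r(B) = 4
s(G) = -4 + 2*G**2 (s(G) = -4 + (4*G**2)/2 = -4 + 2*G**2)
(y(4)*s(3))*(-7) = (4*(-4 + 2*3**2))*(-7) = (4*(-4 + 2*9))*(-7) = (4*(-4 + 18))*(-7) = (4*14)*(-7) = 56*(-7) = -392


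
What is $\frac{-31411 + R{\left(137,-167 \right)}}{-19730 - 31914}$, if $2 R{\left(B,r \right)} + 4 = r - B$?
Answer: $\frac{31565}{51644} \approx 0.6112$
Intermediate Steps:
$R{\left(B,r \right)} = -2 + \frac{r}{2} - \frac{B}{2}$ ($R{\left(B,r \right)} = -2 + \frac{r - B}{2} = -2 - \left(\frac{B}{2} - \frac{r}{2}\right) = -2 + \frac{r}{2} - \frac{B}{2}$)
$\frac{-31411 + R{\left(137,-167 \right)}}{-19730 - 31914} = \frac{-31411 - 154}{-19730 - 31914} = \frac{-31411 - 154}{-51644} = \left(-31411 - 154\right) \left(- \frac{1}{51644}\right) = \left(-31565\right) \left(- \frac{1}{51644}\right) = \frac{31565}{51644}$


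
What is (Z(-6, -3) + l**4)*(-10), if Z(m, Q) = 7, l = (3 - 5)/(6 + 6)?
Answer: -45365/648 ≈ -70.008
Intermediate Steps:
l = -1/6 (l = -2/12 = -2*1/12 = -1/6 ≈ -0.16667)
(Z(-6, -3) + l**4)*(-10) = (7 + (-1/6)**4)*(-10) = (7 + 1/1296)*(-10) = (9073/1296)*(-10) = -45365/648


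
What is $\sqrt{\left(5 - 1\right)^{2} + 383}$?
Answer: $\sqrt{399} \approx 19.975$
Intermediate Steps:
$\sqrt{\left(5 - 1\right)^{2} + 383} = \sqrt{4^{2} + 383} = \sqrt{16 + 383} = \sqrt{399}$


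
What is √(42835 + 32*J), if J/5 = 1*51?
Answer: √50995 ≈ 225.82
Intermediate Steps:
J = 255 (J = 5*(1*51) = 5*51 = 255)
√(42835 + 32*J) = √(42835 + 32*255) = √(42835 + 8160) = √50995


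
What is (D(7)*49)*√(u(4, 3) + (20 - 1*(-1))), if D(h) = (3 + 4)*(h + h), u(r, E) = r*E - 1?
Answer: 19208*√2 ≈ 27164.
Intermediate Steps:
u(r, E) = -1 + E*r (u(r, E) = E*r - 1 = -1 + E*r)
D(h) = 14*h (D(h) = 7*(2*h) = 14*h)
(D(7)*49)*√(u(4, 3) + (20 - 1*(-1))) = ((14*7)*49)*√((-1 + 3*4) + (20 - 1*(-1))) = (98*49)*√((-1 + 12) + (20 + 1)) = 4802*√(11 + 21) = 4802*√32 = 4802*(4*√2) = 19208*√2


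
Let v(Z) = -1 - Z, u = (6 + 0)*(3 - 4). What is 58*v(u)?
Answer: 290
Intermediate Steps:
u = -6 (u = 6*(-1) = -6)
58*v(u) = 58*(-1 - 1*(-6)) = 58*(-1 + 6) = 58*5 = 290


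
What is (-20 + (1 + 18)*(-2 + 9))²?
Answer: 12769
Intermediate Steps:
(-20 + (1 + 18)*(-2 + 9))² = (-20 + 19*7)² = (-20 + 133)² = 113² = 12769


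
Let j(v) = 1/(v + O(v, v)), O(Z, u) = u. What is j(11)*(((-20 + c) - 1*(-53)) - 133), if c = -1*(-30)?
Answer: -35/11 ≈ -3.1818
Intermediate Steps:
c = 30
j(v) = 1/(2*v) (j(v) = 1/(v + v) = 1/(2*v))
j(11)*(((-20 + c) - 1*(-53)) - 133) = ((½)/11)*(((-20 + 30) - 1*(-53)) - 133) = ((½)*(1/11))*((10 + 53) - 133) = (63 - 133)/22 = (1/22)*(-70) = -35/11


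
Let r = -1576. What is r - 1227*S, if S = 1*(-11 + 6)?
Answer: 4559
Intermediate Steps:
S = -5 (S = 1*(-5) = -5)
r - 1227*S = -1576 - 1227*(-5) = -1576 + 6135 = 4559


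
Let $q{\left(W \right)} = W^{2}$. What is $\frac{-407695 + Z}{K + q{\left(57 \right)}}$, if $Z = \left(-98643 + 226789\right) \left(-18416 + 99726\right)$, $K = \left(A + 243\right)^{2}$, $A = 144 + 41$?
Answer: $\frac{10419143565}{186433} \approx 55887.0$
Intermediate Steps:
$A = 185$
$K = 183184$ ($K = \left(185 + 243\right)^{2} = 428^{2} = 183184$)
$Z = 10419551260$ ($Z = 128146 \cdot 81310 = 10419551260$)
$\frac{-407695 + Z}{K + q{\left(57 \right)}} = \frac{-407695 + 10419551260}{183184 + 57^{2}} = \frac{10419143565}{183184 + 3249} = \frac{10419143565}{186433}$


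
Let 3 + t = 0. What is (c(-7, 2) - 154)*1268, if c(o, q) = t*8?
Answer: -225704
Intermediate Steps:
t = -3 (t = -3 + 0 = -3)
c(o, q) = -24 (c(o, q) = -3*8 = -24)
(c(-7, 2) - 154)*1268 = (-24 - 154)*1268 = -178*1268 = -225704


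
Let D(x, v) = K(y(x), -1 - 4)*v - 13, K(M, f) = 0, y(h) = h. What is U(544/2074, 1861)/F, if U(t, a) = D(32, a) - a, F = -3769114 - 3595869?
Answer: 1874/7364983 ≈ 0.00025445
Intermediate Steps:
F = -7364983
D(x, v) = -13 (D(x, v) = 0*v - 13 = 0 - 13 = -13)
U(t, a) = -13 - a
U(544/2074, 1861)/F = (-13 - 1*1861)/(-7364983) = (-13 - 1861)*(-1/7364983) = -1874*(-1/7364983) = 1874/7364983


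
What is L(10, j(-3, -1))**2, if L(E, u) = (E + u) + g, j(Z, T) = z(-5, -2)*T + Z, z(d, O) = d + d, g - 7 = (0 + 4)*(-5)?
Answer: 16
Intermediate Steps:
g = -13 (g = 7 + (0 + 4)*(-5) = 7 + 4*(-5) = 7 - 20 = -13)
z(d, O) = 2*d
j(Z, T) = Z - 10*T (j(Z, T) = (2*(-5))*T + Z = -10*T + Z = Z - 10*T)
L(E, u) = -13 + E + u (L(E, u) = (E + u) - 13 = -13 + E + u)
L(10, j(-3, -1))**2 = (-13 + 10 + (-3 - 10*(-1)))**2 = (-13 + 10 + (-3 + 10))**2 = (-13 + 10 + 7)**2 = 4**2 = 16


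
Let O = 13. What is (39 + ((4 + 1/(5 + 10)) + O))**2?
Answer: 707281/225 ≈ 3143.5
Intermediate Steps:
(39 + ((4 + 1/(5 + 10)) + O))**2 = (39 + ((4 + 1/(5 + 10)) + 13))**2 = (39 + ((4 + 1/15) + 13))**2 = (39 + (61/15 + 13))**2 = (39 + 256/15)**2 = (841/15)**2 = 707281/225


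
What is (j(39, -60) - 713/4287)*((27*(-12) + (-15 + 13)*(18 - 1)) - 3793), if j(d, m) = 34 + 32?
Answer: -1171532579/4287 ≈ -2.7328e+5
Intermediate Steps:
j(d, m) = 66
(j(39, -60) - 713/4287)*((27*(-12) + (-15 + 13)*(18 - 1)) - 3793) = (66 - 713/4287)*((27*(-12) + (-15 + 13)*(18 - 1)) - 3793) = (66 - 713*1/4287)*((-324 - 2*17) - 3793) = (66 - 713/4287)*((-324 - 34) - 3793) = 282229*(-358 - 3793)/4287 = (282229/4287)*(-4151) = -1171532579/4287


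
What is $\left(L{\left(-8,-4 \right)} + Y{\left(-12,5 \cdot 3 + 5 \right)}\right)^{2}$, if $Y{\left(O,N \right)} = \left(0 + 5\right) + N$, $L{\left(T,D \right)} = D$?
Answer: $441$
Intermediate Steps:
$Y{\left(O,N \right)} = 5 + N$
$\left(L{\left(-8,-4 \right)} + Y{\left(-12,5 \cdot 3 + 5 \right)}\right)^{2} = \left(-4 + \left(5 + \left(5 \cdot 3 + 5\right)\right)\right)^{2} = \left(-4 + \left(5 + \left(15 + 5\right)\right)\right)^{2} = \left(-4 + \left(5 + 20\right)\right)^{2} = \left(-4 + 25\right)^{2} = 21^{2} = 441$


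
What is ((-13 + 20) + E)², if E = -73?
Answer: 4356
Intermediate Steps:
((-13 + 20) + E)² = ((-13 + 20) - 73)² = (7 - 73)² = (-66)² = 4356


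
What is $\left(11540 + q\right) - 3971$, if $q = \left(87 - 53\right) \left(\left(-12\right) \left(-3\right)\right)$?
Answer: $8793$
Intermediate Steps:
$q = 1224$ ($q = 34 \cdot 36 = 1224$)
$\left(11540 + q\right) - 3971 = \left(11540 + 1224\right) - 3971 = 12764 - 3971 = 8793$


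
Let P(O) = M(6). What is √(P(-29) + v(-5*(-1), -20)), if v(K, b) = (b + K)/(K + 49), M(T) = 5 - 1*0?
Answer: √170/6 ≈ 2.1731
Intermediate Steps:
M(T) = 5 (M(T) = 5 + 0 = 5)
v(K, b) = (K + b)/(49 + K)
P(O) = 5
√(P(-29) + v(-5*(-1), -20)) = √(5 + (-5*(-1) - 20)/(49 - 5*(-1))) = √(5 + (5 - 20)/(49 + 5)) = √(5 - 15/54) = √(5 + (1/54)*(-15)) = √(5 - 5/18) = √(85/18) = √170/6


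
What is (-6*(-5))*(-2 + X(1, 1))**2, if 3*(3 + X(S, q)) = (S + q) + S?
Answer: 480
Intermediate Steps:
X(S, q) = -3 + q/3 + 2*S/3 (X(S, q) = -3 + ((S + q) + S)/3 = -3 + (q + 2*S)/3 = -3 + (q/3 + 2*S/3) = -3 + q/3 + 2*S/3)
(-6*(-5))*(-2 + X(1, 1))**2 = (-6*(-5))*(-2 + (-3 + (1/3)*1 + (2/3)*1))**2 = 30*(-2 + (-3 + 1/3 + 2/3))**2 = 30*(-2 - 2)**2 = 30*(-4)**2 = 30*16 = 480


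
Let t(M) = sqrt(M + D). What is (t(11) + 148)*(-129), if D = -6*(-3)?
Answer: -19092 - 129*sqrt(29) ≈ -19787.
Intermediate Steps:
D = 18
t(M) = sqrt(18 + M) (t(M) = sqrt(M + 18) = sqrt(18 + M))
(t(11) + 148)*(-129) = (sqrt(18 + 11) + 148)*(-129) = (sqrt(29) + 148)*(-129) = (148 + sqrt(29))*(-129) = -19092 - 129*sqrt(29)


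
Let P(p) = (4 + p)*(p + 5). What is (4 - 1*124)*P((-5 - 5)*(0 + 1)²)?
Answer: -3600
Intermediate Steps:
P(p) = (4 + p)*(5 + p)
(4 - 1*124)*P((-5 - 5)*(0 + 1)²) = (4 - 1*124)*(20 + ((-5 - 5)*(0 + 1)²)² + 9*((-5 - 5)*(0 + 1)²)) = (4 - 124)*(20 + (-10*1²)² + 9*(-10*1²)) = -120*(20 + (-10*1)² + 9*(-10*1)) = -120*(20 + (-10)² + 9*(-10)) = -120*(20 + 100 - 90) = -120*30 = -3600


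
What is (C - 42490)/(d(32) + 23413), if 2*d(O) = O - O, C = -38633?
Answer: -81123/23413 ≈ -3.4649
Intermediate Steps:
d(O) = 0 (d(O) = (O - O)/2 = (1/2)*0 = 0)
(C - 42490)/(d(32) + 23413) = (-38633 - 42490)/(0 + 23413) = -81123/23413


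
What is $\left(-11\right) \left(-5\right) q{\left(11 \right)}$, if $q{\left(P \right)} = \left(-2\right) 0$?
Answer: $0$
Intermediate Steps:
$q{\left(P \right)} = 0$
$\left(-11\right) \left(-5\right) q{\left(11 \right)} = \left(-11\right) \left(-5\right) 0 = 55 \cdot 0 = 0$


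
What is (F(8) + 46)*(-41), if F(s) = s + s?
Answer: -2542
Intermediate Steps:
F(s) = 2*s
(F(8) + 46)*(-41) = (2*8 + 46)*(-41) = (16 + 46)*(-41) = 62*(-41) = -2542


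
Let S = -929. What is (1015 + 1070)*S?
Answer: -1936965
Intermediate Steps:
(1015 + 1070)*S = (1015 + 1070)*(-929) = 2085*(-929) = -1936965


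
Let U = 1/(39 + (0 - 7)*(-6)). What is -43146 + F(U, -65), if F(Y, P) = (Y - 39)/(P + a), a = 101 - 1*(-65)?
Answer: -352980584/8181 ≈ -43146.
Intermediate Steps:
U = 1/81 (U = 1/(39 - 7*(-6)) = 1/(39 + 42) = 1/81 ≈ 0.012346)
a = 166 (a = 101 + 65 = 166)
F(Y, P) = (-39 + Y)/(166 + P) (F(Y, P) = (Y - 39)/(P + 166) = (-39 + Y)/(166 + P))
-43146 + F(U, -65) = -43146 + (-39 + 1/81)/(166 - 65) = -43146 - 3158/81/101 = -43146 + (1/101)*(-3158/81) = -43146 - 3158/8181 = -352980584/8181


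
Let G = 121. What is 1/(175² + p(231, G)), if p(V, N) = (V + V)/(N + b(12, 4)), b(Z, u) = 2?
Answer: 41/1255779 ≈ 3.2649e-5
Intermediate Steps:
p(V, N) = 2*V/(2 + N) (p(V, N) = (V + V)/(N + 2) = (2*V)/(2 + N) = 2*V/(2 + N))
1/(175² + p(231, G)) = 1/(175² + 2*231/(2 + 121)) = 1/(30625 + 2*231/123) = 1/(30625 + 2*231*(1/123)) = 1/(30625 + 154/41) = 1/(1255779/41) = 41/1255779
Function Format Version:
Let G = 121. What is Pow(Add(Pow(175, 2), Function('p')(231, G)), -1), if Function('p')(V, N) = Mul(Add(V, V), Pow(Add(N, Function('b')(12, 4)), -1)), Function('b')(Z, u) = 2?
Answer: Rational(41, 1255779) ≈ 3.2649e-5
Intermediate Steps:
Function('p')(V, N) = Mul(2, V, Pow(Add(2, N), -1)) (Function('p')(V, N) = Mul(Add(V, V), Pow(Add(N, 2), -1)) = Mul(Mul(2, V), Pow(Add(2, N), -1)) = Mul(2, V, Pow(Add(2, N), -1)))
Pow(Add(Pow(175, 2), Function('p')(231, G)), -1) = Pow(Add(Pow(175, 2), Mul(2, 231, Pow(Add(2, 121), -1))), -1) = Pow(Add(30625, Mul(2, 231, Pow(123, -1))), -1) = Pow(Add(30625, Mul(2, 231, Rational(1, 123))), -1) = Pow(Add(30625, Rational(154, 41)), -1) = Pow(Rational(1255779, 41), -1) = Rational(41, 1255779)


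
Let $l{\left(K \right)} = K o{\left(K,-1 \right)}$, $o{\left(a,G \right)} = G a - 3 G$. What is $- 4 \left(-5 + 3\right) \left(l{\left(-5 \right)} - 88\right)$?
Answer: $-1024$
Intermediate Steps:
$o{\left(a,G \right)} = - 3 G + G a$
$l{\left(K \right)} = K \left(3 - K\right)$ ($l{\left(K \right)} = K \left(- (-3 + K)\right) = K \left(3 - K\right)$)
$- 4 \left(-5 + 3\right) \left(l{\left(-5 \right)} - 88\right) = - 4 \left(-5 + 3\right) \left(- 5 \left(3 - -5\right) - 88\right) = \left(-4\right) \left(-2\right) \left(- 5 \left(3 + 5\right) - 88\right) = 8 \left(\left(-5\right) 8 - 88\right) = 8 \left(-40 - 88\right) = 8 \left(-128\right) = -1024$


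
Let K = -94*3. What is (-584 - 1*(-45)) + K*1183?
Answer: -334145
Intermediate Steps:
K = -282
(-584 - 1*(-45)) + K*1183 = (-584 - 1*(-45)) - 282*1183 = (-584 + 45) - 333606 = -539 - 333606 = -334145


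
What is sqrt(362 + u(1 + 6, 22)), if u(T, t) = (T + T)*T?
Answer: 2*sqrt(115) ≈ 21.448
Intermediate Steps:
u(T, t) = 2*T**2 (u(T, t) = (2*T)*T = 2*T**2)
sqrt(362 + u(1 + 6, 22)) = sqrt(362 + 2*(1 + 6)**2) = sqrt(362 + 2*7**2) = sqrt(362 + 2*49) = sqrt(362 + 98) = sqrt(460) = 2*sqrt(115)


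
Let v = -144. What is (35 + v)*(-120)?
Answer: 13080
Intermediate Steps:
(35 + v)*(-120) = (35 - 144)*(-120) = -109*(-120) = 13080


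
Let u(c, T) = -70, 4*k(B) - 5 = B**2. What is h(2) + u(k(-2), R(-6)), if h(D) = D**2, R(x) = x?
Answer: -66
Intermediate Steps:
k(B) = 5/4 + B**2/4
h(2) + u(k(-2), R(-6)) = 2**2 - 70 = 4 - 70 = -66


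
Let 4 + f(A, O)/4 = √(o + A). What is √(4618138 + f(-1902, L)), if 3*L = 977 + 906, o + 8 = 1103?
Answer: √(4618122 + 4*I*√807) ≈ 2149.0 + 0.03*I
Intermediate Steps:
o = 1095 (o = -8 + 1103 = 1095)
L = 1883/3 (L = (977 + 906)/3 = (⅓)*1883 = 1883/3 ≈ 627.67)
f(A, O) = -16 + 4*√(1095 + A)
√(4618138 + f(-1902, L)) = √(4618138 + (-16 + 4*√(1095 - 1902))) = √(4618138 + (-16 + 4*√(-807))) = √(4618138 + (-16 + 4*(I*√807))) = √(4618138 + (-16 + 4*I*√807)) = √(4618122 + 4*I*√807)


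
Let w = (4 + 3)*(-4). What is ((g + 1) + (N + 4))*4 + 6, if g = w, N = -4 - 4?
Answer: -118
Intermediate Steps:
N = -8
w = -28 (w = 7*(-4) = -28)
g = -28
((g + 1) + (N + 4))*4 + 6 = ((-28 + 1) + (-8 + 4))*4 + 6 = (-27 - 4)*4 + 6 = -31*4 + 6 = -124 + 6 = -118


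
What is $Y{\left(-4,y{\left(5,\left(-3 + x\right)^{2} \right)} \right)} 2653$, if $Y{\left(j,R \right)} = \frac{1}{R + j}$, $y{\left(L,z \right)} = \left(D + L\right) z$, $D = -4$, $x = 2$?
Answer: $- \frac{2653}{3} \approx -884.33$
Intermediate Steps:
$y{\left(L,z \right)} = z \left(-4 + L\right)$ ($y{\left(L,z \right)} = \left(-4 + L\right) z = z \left(-4 + L\right)$)
$Y{\left(-4,y{\left(5,\left(-3 + x\right)^{2} \right)} \right)} 2653 = \frac{1}{\left(-3 + 2\right)^{2} \left(-4 + 5\right) - 4} \cdot 2653 = \frac{1}{\left(-1\right)^{2} \cdot 1 - 4} \cdot 2653 = \frac{1}{1 \cdot 1 - 4} \cdot 2653 = \frac{1}{1 - 4} \cdot 2653 = \frac{1}{-3} \cdot 2653 = \left(- \frac{1}{3}\right) 2653 = - \frac{2653}{3}$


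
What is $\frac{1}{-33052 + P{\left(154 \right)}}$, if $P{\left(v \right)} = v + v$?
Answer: $- \frac{1}{32744} \approx -3.054 \cdot 10^{-5}$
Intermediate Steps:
$P{\left(v \right)} = 2 v$
$\frac{1}{-33052 + P{\left(154 \right)}} = \frac{1}{-33052 + 2 \cdot 154} = \frac{1}{-33052 + 308} = \frac{1}{-32744} = - \frac{1}{32744}$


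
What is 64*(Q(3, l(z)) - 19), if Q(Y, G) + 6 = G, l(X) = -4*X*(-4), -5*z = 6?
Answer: -14144/5 ≈ -2828.8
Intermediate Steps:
z = -6/5 (z = -⅕*6 = -6/5 ≈ -1.2000)
l(X) = 16*X
Q(Y, G) = -6 + G
64*(Q(3, l(z)) - 19) = 64*((-6 + 16*(-6/5)) - 19) = 64*((-6 - 96/5) - 19) = 64*(-126/5 - 19) = 64*(-221/5) = -14144/5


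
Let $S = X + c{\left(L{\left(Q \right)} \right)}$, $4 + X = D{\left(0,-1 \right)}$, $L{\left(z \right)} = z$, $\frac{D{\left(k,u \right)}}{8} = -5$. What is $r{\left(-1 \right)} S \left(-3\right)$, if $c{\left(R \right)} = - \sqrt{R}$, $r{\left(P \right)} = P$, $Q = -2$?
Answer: $-132 - 3 i \sqrt{2} \approx -132.0 - 4.2426 i$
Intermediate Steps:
$D{\left(k,u \right)} = -40$ ($D{\left(k,u \right)} = 8 \left(-5\right) = -40$)
$X = -44$ ($X = -4 - 40 = -44$)
$S = -44 - i \sqrt{2}$ ($S = -44 - \sqrt{-2} = -44 - i \sqrt{2} \approx -44.0 - 1.4142 i$)
$r{\left(-1 \right)} S \left(-3\right) = - (-44 - i \sqrt{2}) \left(-3\right) = \left(44 + i \sqrt{2}\right) \left(-3\right) = -132 - 3 i \sqrt{2}$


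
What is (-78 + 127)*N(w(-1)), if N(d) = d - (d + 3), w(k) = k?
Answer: -147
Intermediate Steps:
N(d) = -3 (N(d) = d - (3 + d) = d + (-3 - d) = -3)
(-78 + 127)*N(w(-1)) = (-78 + 127)*(-3) = 49*(-3) = -147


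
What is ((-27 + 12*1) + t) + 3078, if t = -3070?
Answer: -7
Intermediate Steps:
((-27 + 12*1) + t) + 3078 = ((-27 + 12*1) - 3070) + 3078 = ((-27 + 12) - 3070) + 3078 = (-15 - 3070) + 3078 = -3085 + 3078 = -7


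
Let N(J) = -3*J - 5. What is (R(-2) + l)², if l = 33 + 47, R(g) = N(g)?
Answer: 6561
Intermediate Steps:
N(J) = -5 - 3*J
R(g) = -5 - 3*g
l = 80
(R(-2) + l)² = ((-5 - 3*(-2)) + 80)² = ((-5 + 6) + 80)² = (1 + 80)² = 81² = 6561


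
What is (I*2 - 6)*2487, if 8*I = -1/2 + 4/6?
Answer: -118547/8 ≈ -14818.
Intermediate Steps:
I = 1/48 (I = (-1/2 + 4/6)/8 = (-1*1/2 + 4*(1/6))/8 = (-1/2 + 2/3)/8 = (1/8)*(1/6) = 1/48 ≈ 0.020833)
(I*2 - 6)*2487 = ((1/48)*2 - 6)*2487 = (1/24 - 6)*2487 = -143/24*2487 = -118547/8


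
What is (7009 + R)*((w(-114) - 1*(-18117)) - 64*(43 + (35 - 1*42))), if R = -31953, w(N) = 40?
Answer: -395437232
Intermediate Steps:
(7009 + R)*((w(-114) - 1*(-18117)) - 64*(43 + (35 - 1*42))) = (7009 - 31953)*((40 - 1*(-18117)) - 64*(43 + (35 - 1*42))) = -24944*((40 + 18117) - 64*(43 + (35 - 42))) = -24944*(18157 - 64*(43 - 7)) = -24944*(18157 - 64*36) = -24944*(18157 - 2304) = -24944*15853 = -395437232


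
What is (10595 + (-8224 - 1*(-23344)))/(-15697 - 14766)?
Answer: -25715/30463 ≈ -0.84414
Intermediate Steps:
(10595 + (-8224 - 1*(-23344)))/(-15697 - 14766) = (10595 + (-8224 + 23344))/(-30463) = (10595 + 15120)*(-1/30463) = 25715*(-1/30463) = -25715/30463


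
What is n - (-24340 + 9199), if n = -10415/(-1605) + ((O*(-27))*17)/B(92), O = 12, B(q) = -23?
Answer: 113601980/7383 ≈ 15387.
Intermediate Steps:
n = 1815977/7383 (n = -10415/(-1605) + ((12*(-27))*17)/(-23) = -10415*(-1/1605) - 324*17*(-1/23) = 2083/321 - 5508*(-1/23) = 2083/321 + 5508/23 = 1815977/7383 ≈ 245.97)
n - (-24340 + 9199) = 1815977/7383 - (-24340 + 9199) = 1815977/7383 - 1*(-15141) = 1815977/7383 + 15141 = 113601980/7383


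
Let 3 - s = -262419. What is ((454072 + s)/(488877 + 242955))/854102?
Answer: 358247/312529587432 ≈ 1.1463e-6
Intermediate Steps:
s = 262422 (s = 3 - 1*(-262419) = 3 + 262419 = 262422)
((454072 + s)/(488877 + 242955))/854102 = ((454072 + 262422)/(488877 + 242955))/854102 = (716494/731832)*(1/854102) = (716494*(1/731832))*(1/854102) = (358247/365916)*(1/854102) = 358247/312529587432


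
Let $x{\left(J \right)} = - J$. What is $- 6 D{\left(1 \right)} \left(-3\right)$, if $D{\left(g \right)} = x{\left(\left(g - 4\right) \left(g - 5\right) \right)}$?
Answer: $-216$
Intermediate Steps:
$D{\left(g \right)} = - \left(-5 + g\right) \left(-4 + g\right)$ ($D{\left(g \right)} = - \left(g - 4\right) \left(g - 5\right) = - \left(-4 + g\right) \left(-5 + g\right) = - \left(-5 + g\right) \left(-4 + g\right)$)
$- 6 D{\left(1 \right)} \left(-3\right) = - 6 \left(-20 - 1^{2} + 9 \cdot 1\right) \left(-3\right) = - 6 \left(-20 - 1 + 9\right) \left(-3\right) = \left(-6\right) \left(-12\right) \left(-3\right) = 72 \left(-3\right) = -216$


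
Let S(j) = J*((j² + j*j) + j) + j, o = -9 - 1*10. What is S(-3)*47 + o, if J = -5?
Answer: -3685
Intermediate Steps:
o = -19 (o = -9 - 10 = -19)
S(j) = -10*j² - 4*j (S(j) = -5*((j² + j*j) + j) + j = -5*((j² + j²) + j) + j = -5*(2*j² + j) + j = -5*(j + 2*j²) + j = (-10*j² - 5*j) + j = -10*j² - 4*j)
S(-3)*47 + o = -2*(-3)*(2 + 5*(-3))*47 - 19 = -2*(-3)*(2 - 15)*47 - 19 = -2*(-3)*(-13)*47 - 19 = -78*47 - 19 = -3666 - 19 = -3685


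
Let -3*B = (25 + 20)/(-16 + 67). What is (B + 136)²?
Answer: 5322249/289 ≈ 18416.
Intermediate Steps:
B = -5/17 (B = -(25 + 20)/(3*(-16 + 67)) = -15/51 = -⅓*15/17 = -5/17 ≈ -0.29412)
(B + 136)² = (-5/17 + 136)² = (2307/17)² = 5322249/289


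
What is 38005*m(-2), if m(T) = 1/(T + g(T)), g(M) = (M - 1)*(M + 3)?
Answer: -7601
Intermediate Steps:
g(M) = (-1 + M)*(3 + M)
m(T) = 1/(-3 + T² + 3*T) (m(T) = 1/(T + (-3 + T² + 2*T)) = 1/(-3 + T² + 3*T))
38005*m(-2) = 38005/(-3 + (-2)² + 3*(-2)) = 38005/(-3 + 4 - 6) = 38005/(-5) = 38005*(-⅕) = -7601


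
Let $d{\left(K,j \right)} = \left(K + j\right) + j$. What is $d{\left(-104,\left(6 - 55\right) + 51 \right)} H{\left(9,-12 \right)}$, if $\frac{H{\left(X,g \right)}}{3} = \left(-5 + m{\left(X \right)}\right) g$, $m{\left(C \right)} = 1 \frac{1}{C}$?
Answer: $-17600$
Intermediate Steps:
$m{\left(C \right)} = \frac{1}{C}$
$H{\left(X,g \right)} = 3 g \left(-5 + \frac{1}{X}\right)$ ($H{\left(X,g \right)} = 3 \left(-5 + \frac{1}{X}\right) g = 3 g \left(-5 + \frac{1}{X}\right)$)
$d{\left(K,j \right)} = K + 2 j$
$d{\left(-104,\left(6 - 55\right) + 51 \right)} H{\left(9,-12 \right)} = \left(-104 + 2 \left(\left(6 - 55\right) + 51\right)\right) \left(\left(-15\right) \left(-12\right) + 3 \left(-12\right) \frac{1}{9}\right) = \left(-104 + 2 \left(-49 + 51\right)\right) \left(180 + 3 \left(-12\right) \frac{1}{9}\right) = \left(-104 + 2 \cdot 2\right) \left(180 - 4\right) = \left(-104 + 4\right) 176 = \left(-100\right) 176 = -17600$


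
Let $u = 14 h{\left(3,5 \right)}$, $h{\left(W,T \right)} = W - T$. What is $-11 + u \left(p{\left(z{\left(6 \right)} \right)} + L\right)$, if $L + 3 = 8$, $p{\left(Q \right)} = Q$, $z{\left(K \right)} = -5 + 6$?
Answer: $-179$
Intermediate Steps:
$z{\left(K \right)} = 1$
$L = 5$ ($L = -3 + 8 = 5$)
$u = -28$ ($u = 14 \left(3 - 5\right) = 14 \left(-2\right) = -28$)
$-11 + u \left(p{\left(z{\left(6 \right)} \right)} + L\right) = -11 - 28 \left(1 + 5\right) = -11 - 168 = -179$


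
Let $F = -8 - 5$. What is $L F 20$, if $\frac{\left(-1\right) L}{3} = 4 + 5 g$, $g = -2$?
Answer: $-4680$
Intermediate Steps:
$F = -13$
$L = 18$ ($L = - 3 \left(4 + 5 \left(-2\right)\right) = - 3 \left(4 - 10\right) = \left(-3\right) \left(-6\right) = 18$)
$L F 20 = 18 \left(-13\right) 20 = \left(-234\right) 20 = -4680$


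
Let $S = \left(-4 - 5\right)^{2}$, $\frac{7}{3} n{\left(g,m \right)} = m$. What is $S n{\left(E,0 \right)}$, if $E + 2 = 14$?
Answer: $0$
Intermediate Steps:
$E = 12$ ($E = -2 + 14 = 12$)
$n{\left(g,m \right)} = \frac{3 m}{7}$
$S = 81$ ($S = \left(-9\right)^{2} = 81$)
$S n{\left(E,0 \right)} = 81 \cdot \frac{3}{7} \cdot 0 = 81 \cdot 0 = 0$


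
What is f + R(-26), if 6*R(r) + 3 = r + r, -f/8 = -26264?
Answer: 1260617/6 ≈ 2.1010e+5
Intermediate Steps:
f = 210112 (f = -8*(-26264) = 210112)
R(r) = -½ + r/3 (R(r) = -½ + (r + r)/6 = -½ + (2*r)/6 = -½ + r/3)
f + R(-26) = 210112 + (-½ + (⅓)*(-26)) = 210112 + (-½ - 26/3) = 210112 - 55/6 = 1260617/6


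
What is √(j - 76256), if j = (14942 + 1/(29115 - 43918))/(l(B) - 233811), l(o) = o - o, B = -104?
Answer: I*√101498875835638223587001/1153701411 ≈ 276.15*I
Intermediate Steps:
l(o) = 0
j = -221186425/3461104233 (j = (14942 + 1/(29115 - 43918))/(0 - 233811) = (14942 + 1/(-14803))/(-233811) = (14942 - 1/14803)*(-1/233811) = (221186425/14803)*(-1/233811) = -221186425/3461104233 ≈ -0.063906)
√(j - 76256) = √(-221186425/3461104233 - 76256) = √(-263930185578073/3461104233) = I*√101498875835638223587001/1153701411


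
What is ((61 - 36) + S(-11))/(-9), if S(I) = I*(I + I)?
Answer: -89/3 ≈ -29.667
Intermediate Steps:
S(I) = 2*I**2 (S(I) = I*(2*I) = 2*I**2)
((61 - 36) + S(-11))/(-9) = ((61 - 36) + 2*(-11)**2)/(-9) = -(25 + 2*121)/9 = -(25 + 242)/9 = -1/9*267 = -89/3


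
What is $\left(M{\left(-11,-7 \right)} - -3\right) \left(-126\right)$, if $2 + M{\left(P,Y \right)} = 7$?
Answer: $-1008$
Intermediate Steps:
$M{\left(P,Y \right)} = 5$ ($M{\left(P,Y \right)} = -2 + 7 = 5$)
$\left(M{\left(-11,-7 \right)} - -3\right) \left(-126\right) = \left(5 - -3\right) \left(-126\right) = \left(5 + 3\right) \left(-126\right) = 8 \left(-126\right) = -1008$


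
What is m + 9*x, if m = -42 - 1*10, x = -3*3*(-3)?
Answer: 191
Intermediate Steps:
x = 27 (x = -9*(-3) = 27)
m = -52 (m = -42 - 10 = -52)
m + 9*x = -52 + 9*27 = -52 + 243 = 191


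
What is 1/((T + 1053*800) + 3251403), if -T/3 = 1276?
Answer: 1/4089975 ≈ 2.4450e-7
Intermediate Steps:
T = -3828 (T = -3*1276 = -3828)
1/((T + 1053*800) + 3251403) = 1/((-3828 + 1053*800) + 3251403) = 1/((-3828 + 842400) + 3251403) = 1/(838572 + 3251403) = 1/4089975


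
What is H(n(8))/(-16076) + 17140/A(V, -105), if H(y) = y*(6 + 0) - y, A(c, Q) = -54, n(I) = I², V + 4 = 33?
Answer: -34444990/108513 ≈ -317.43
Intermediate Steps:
V = 29 (V = -4 + 33 = 29)
H(y) = 5*y (H(y) = y*6 - y = 6*y - y = 5*y)
H(n(8))/(-16076) + 17140/A(V, -105) = (5*8²)/(-16076) + 17140/(-54) = (5*64)*(-1/16076) + 17140*(-1/54) = 320*(-1/16076) - 8570/27 = -80/4019 - 8570/27 = -34444990/108513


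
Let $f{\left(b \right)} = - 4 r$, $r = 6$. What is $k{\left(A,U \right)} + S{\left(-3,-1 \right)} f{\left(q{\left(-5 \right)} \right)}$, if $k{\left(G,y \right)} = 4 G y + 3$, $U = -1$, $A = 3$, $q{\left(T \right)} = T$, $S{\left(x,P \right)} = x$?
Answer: $63$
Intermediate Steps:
$f{\left(b \right)} = -24$ ($f{\left(b \right)} = \left(-4\right) 6 = -24$)
$k{\left(G,y \right)} = 3 + 4 G y$ ($k{\left(G,y \right)} = 4 G y + 3 = 3 + 4 G y$)
$k{\left(A,U \right)} + S{\left(-3,-1 \right)} f{\left(q{\left(-5 \right)} \right)} = \left(3 + 4 \cdot 3 \left(-1\right)\right) - -72 = \left(3 - 12\right) + 72 = -9 + 72 = 63$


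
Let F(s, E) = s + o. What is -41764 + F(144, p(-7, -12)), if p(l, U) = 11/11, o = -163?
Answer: -41783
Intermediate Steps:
p(l, U) = 1 (p(l, U) = 11*(1/11) = 1)
F(s, E) = -163 + s (F(s, E) = s - 163 = -163 + s)
-41764 + F(144, p(-7, -12)) = -41764 + (-163 + 144) = -41764 - 19 = -41783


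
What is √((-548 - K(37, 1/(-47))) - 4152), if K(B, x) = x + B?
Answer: I*√10463986/47 ≈ 68.826*I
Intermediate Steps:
K(B, x) = B + x
√((-548 - K(37, 1/(-47))) - 4152) = √((-548 - (37 + 1/(-47))) - 4152) = √((-548 - (37 - 1/47)) - 4152) = √((-548 - 1*1738/47) - 4152) = √((-548 - 1738/47) - 4152) = √(-27494/47 - 4152) = √(-222638/47) = I*√10463986/47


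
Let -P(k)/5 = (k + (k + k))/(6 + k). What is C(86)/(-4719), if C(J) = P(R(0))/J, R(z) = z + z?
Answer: 0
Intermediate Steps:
R(z) = 2*z
P(k) = -15*k/(6 + k) (P(k) = -5*(k + (k + k))/(6 + k) = -5*(k + 2*k)/(6 + k) = -5*3*k/(6 + k) = -15*k/(6 + k))
C(J) = 0 (C(J) = (-15*2*0/(6 + 2*0))/J = (-15*0/(6 + 0))/J = (-15*0/6)/J = (-15*0*⅙)/J = 0/J = 0)
C(86)/(-4719) = 0/(-4719) = 0*(-1/4719) = 0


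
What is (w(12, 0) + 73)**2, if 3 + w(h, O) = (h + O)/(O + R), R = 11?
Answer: 611524/121 ≈ 5053.9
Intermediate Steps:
w(h, O) = -3 + (O + h)/(11 + O) (w(h, O) = -3 + (h + O)/(O + 11) = -3 + (O + h)/(11 + O))
(w(12, 0) + 73)**2 = ((-33 + 12 - 2*0)/(11 + 0) + 73)**2 = ((-33 + 12 + 0)/11 + 73)**2 = ((1/11)*(-21) + 73)**2 = (-21/11 + 73)**2 = (782/11)**2 = 611524/121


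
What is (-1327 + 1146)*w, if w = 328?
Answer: -59368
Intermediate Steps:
(-1327 + 1146)*w = (-1327 + 1146)*328 = -181*328 = -59368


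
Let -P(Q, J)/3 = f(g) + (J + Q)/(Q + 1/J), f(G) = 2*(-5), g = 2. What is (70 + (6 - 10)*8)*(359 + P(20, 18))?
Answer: 14566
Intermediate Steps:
f(G) = -10
P(Q, J) = 30 - 3*(J + Q)/(Q + 1/J) (P(Q, J) = -3*(-10 + (J + Q)/(Q + 1/J)) = 30 - 3*(J + Q)/(Q + 1/J))
(70 + (6 - 10)*8)*(359 + P(20, 18)) = (70 + (6 - 10)*8)*(359 + 3*(10 - 1*18² + 9*18*20)/(1 + 18*20)) = (70 - 4*8)*(359 + 3*(10 - 1*324 + 3240)/(1 + 360)) = (70 - 32)*(359 + 3*(10 - 324 + 3240)/361) = 38*(359 + 3*(1/361)*2926) = 38*(359 + 462/19) = 38*(7283/19) = 14566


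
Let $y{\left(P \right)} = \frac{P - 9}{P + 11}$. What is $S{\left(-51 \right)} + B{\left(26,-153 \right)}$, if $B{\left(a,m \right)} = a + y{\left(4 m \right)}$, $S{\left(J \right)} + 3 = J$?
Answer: $- \frac{16207}{601} \approx -26.967$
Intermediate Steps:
$y{\left(P \right)} = \frac{-9 + P}{11 + P}$
$S{\left(J \right)} = -3 + J$
$B{\left(a,m \right)} = a + \frac{-9 + 4 m}{11 + 4 m}$
$S{\left(-51 \right)} + B{\left(26,-153 \right)} = \left(-3 - 51\right) + \frac{-9 + 4 \left(-153\right) + 26 \left(11 + 4 \left(-153\right)\right)}{11 + 4 \left(-153\right)} = -54 + \frac{-9 - 612 + 26 \left(11 - 612\right)}{11 - 612} = -54 + \frac{-9 - 612 + 26 \left(-601\right)}{-601} = -54 - \frac{-9 - 612 - 15626}{601} = -54 - - \frac{16247}{601} = -54 + \frac{16247}{601} = - \frac{16207}{601}$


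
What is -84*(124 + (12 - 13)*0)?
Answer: -10416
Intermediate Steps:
-84*(124 + (12 - 13)*0) = -84*(124 - 1*0) = -84*(124 + 0) = -84*124 = -10416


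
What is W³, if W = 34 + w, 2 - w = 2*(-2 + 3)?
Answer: 39304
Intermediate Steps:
w = 0 (w = 2 - 2*(-2 + 3) = 2 - 2 = 0)
W = 34 (W = 34 + 0 = 34)
W³ = 34³ = 39304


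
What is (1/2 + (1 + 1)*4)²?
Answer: 289/4 ≈ 72.250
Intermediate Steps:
(1/2 + (1 + 1)*4)² = (½ + 2*4)² = (½ + 8)² = (17/2)² = 289/4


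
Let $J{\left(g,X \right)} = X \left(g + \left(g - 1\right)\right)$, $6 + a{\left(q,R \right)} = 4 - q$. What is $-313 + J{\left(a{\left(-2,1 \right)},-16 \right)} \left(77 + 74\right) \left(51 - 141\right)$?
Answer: $-217753$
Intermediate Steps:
$a{\left(q,R \right)} = -2 - q$ ($a{\left(q,R \right)} = -6 - \left(-4 + q\right) = -2 - q$)
$J{\left(g,X \right)} = X \left(-1 + 2 g\right)$ ($J{\left(g,X \right)} = X \left(g + \left(g - 1\right)\right) = X \left(g + \left(-1 + g\right)\right) = X \left(-1 + 2 g\right)$)
$-313 + J{\left(a{\left(-2,1 \right)},-16 \right)} \left(77 + 74\right) \left(51 - 141\right) = -313 + - 16 \left(-1 + 2 \left(-2 - -2\right)\right) \left(77 + 74\right) \left(51 - 141\right) = -313 + - 16 \left(-1 + 2 \left(-2 + 2\right)\right) 151 \left(-90\right) = -313 + - 16 \left(-1 + 2 \cdot 0\right) \left(-13590\right) = -313 + - 16 \left(-1 + 0\right) \left(-13590\right) = -313 + \left(-16\right) \left(-1\right) \left(-13590\right) = -313 + 16 \left(-13590\right) = -313 - 217440 = -217753$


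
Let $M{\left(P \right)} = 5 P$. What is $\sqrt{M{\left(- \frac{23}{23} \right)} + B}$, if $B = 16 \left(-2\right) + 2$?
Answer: $i \sqrt{35} \approx 5.9161 i$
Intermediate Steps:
$B = -30$ ($B = -32 + 2 = -30$)
$\sqrt{M{\left(- \frac{23}{23} \right)} + B} = \sqrt{5 \left(- \frac{23}{23}\right) - 30} = \sqrt{5 \left(\left(-23\right) \frac{1}{23}\right) - 30} = \sqrt{5 \left(-1\right) - 30} = \sqrt{-5 - 30} = \sqrt{-35} = i \sqrt{35}$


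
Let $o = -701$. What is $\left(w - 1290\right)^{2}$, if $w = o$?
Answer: $3964081$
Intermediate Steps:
$w = -701$
$\left(w - 1290\right)^{2} = \left(-701 - 1290\right)^{2} = \left(-1991\right)^{2} = 3964081$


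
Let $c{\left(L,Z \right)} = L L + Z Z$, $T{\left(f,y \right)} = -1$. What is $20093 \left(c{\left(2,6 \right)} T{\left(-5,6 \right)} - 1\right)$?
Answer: $-823813$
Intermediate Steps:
$c{\left(L,Z \right)} = L^{2} + Z^{2}$
$20093 \left(c{\left(2,6 \right)} T{\left(-5,6 \right)} - 1\right) = 20093 \left(\left(2^{2} + 6^{2}\right) \left(-1\right) - 1\right) = 20093 \left(\left(4 + 36\right) \left(-1\right) - 1\right) = 20093 \left(40 \left(-1\right) - 1\right) = 20093 \left(-40 - 1\right) = 20093 \left(-41\right) = -823813$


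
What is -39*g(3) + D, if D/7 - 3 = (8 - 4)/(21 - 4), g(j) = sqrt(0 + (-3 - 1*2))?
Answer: 385/17 - 39*I*sqrt(5) ≈ 22.647 - 87.207*I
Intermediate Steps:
g(j) = I*sqrt(5) (g(j) = sqrt(0 + (-3 - 2)) = sqrt(0 - 5) = sqrt(-5) = I*sqrt(5))
D = 385/17 (D = 21 + 7*((8 - 4)/(21 - 4)) = 21 + 7*(4/17) = 21 + 28/17 = 385/17 ≈ 22.647)
-39*g(3) + D = -39*I*sqrt(5) + 385/17 = 385/17 - 39*I*sqrt(5)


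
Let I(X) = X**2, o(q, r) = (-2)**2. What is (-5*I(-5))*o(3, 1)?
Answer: -500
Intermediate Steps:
o(q, r) = 4
(-5*I(-5))*o(3, 1) = -5*(-5)**2*4 = -5*25*4 = -125*4 = -500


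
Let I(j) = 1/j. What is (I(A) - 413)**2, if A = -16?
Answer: 43678881/256 ≈ 1.7062e+5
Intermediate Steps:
I(j) = 1/j
(I(A) - 413)**2 = (1/(-16) - 413)**2 = (-1/16 - 413)**2 = (-6609/16)**2 = 43678881/256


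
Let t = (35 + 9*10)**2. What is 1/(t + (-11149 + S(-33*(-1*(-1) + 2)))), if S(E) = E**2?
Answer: 1/14277 ≈ 7.0043e-5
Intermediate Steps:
t = 15625 (t = (35 + 90)**2 = 125**2 = 15625)
1/(t + (-11149 + S(-33*(-1*(-1) + 2)))) = 1/(15625 + (-11149 + (-33*(-1*(-1) + 2))**2)) = 1/(15625 + (-11149 + (-33*(1 + 2))**2)) = 1/(15625 + (-11149 + (-33*3)**2)) = 1/(15625 + (-11149 + (-99)**2)) = 1/(15625 + (-11149 + 9801)) = 1/(15625 - 1348) = 1/14277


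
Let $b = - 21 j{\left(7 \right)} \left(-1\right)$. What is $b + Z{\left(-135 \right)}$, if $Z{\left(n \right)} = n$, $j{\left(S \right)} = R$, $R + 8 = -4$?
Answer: $-387$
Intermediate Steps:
$R = -12$ ($R = -8 - 4 = -12$)
$j{\left(S \right)} = -12$
$b = -252$ ($b = \left(-21\right) \left(-12\right) \left(-1\right) = 252 \left(-1\right) = -252$)
$b + Z{\left(-135 \right)} = -252 - 135 = -387$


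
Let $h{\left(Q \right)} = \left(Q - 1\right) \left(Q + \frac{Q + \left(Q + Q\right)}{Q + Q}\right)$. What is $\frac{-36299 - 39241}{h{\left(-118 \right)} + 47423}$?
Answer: $- \frac{151080}{122573} \approx -1.2326$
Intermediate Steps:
$h{\left(Q \right)} = \left(-1 + Q\right) \left(\frac{3}{2} + Q\right)$ ($h{\left(Q \right)} = \left(Q + \left(-71 + 70\right)\right) \left(Q + \frac{Q + 2 Q}{2 Q}\right) = \left(Q - 1\right) \left(Q + 3 Q \frac{1}{2 Q}\right) = \left(-1 + Q\right) \left(Q + \frac{3}{2}\right) = \left(-1 + Q\right) \left(\frac{3}{2} + Q\right)$)
$\frac{-36299 - 39241}{h{\left(-118 \right)} + 47423} = \frac{-36299 - 39241}{\left(- \frac{3}{2} + \left(-118\right)^{2} + \frac{1}{2} \left(-118\right)\right) + 47423} = - \frac{75540}{\left(- \frac{3}{2} + 13924 - 59\right) + 47423} = - \frac{75540}{\frac{27727}{2} + 47423} = - \frac{75540}{\frac{122573}{2}} = \left(-75540\right) \frac{2}{122573} = - \frac{151080}{122573}$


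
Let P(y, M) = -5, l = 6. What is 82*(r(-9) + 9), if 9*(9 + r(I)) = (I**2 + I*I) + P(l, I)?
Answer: 12874/9 ≈ 1430.4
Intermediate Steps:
r(I) = -86/9 + 2*I**2/9 (r(I) = -9 + ((I**2 + I*I) - 5)/9 = -9 + ((I**2 + I**2) - 5)/9 = -9 + (2*I**2 - 5)/9 = -9 + (-5 + 2*I**2)/9 = -9 + (-5/9 + 2*I**2/9) = -86/9 + 2*I**2/9)
82*(r(-9) + 9) = 82*((-86/9 + (2/9)*(-9)**2) + 9) = 82*((-86/9 + (2/9)*81) + 9) = 82*((-86/9 + 18) + 9) = 82*(76/9 + 9) = 82*(157/9) = 12874/9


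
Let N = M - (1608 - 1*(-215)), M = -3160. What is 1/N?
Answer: -1/4983 ≈ -0.00020068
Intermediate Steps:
N = -4983 (N = -3160 - (1608 - 1*(-215)) = -3160 - (1608 + 215) = -3160 - 1*1823 = -3160 - 1823 = -4983)
1/N = 1/(-4983) = -1/4983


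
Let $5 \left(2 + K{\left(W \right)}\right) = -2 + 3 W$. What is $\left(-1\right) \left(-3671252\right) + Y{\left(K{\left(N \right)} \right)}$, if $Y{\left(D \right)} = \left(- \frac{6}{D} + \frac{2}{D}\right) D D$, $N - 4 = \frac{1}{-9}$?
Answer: $\frac{55068784}{15} \approx 3.6713 \cdot 10^{6}$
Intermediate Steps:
$N = \frac{35}{9}$ ($N = 4 + \frac{1}{-9} = 4 - \frac{1}{9} = \frac{35}{9} \approx 3.8889$)
$K{\left(W \right)} = - \frac{12}{5} + \frac{3 W}{5}$ ($K{\left(W \right)} = -2 + \frac{-2 + 3 W}{5} = -2 + \left(- \frac{2}{5} + \frac{3 W}{5}\right) = - \frac{12}{5} + \frac{3 W}{5}$)
$Y{\left(D \right)} = - 4 D$ ($Y{\left(D \right)} = - \frac{4}{D} D D = - 4 D$)
$\left(-1\right) \left(-3671252\right) + Y{\left(K{\left(N \right)} \right)} = \left(-1\right) \left(-3671252\right) - 4 \left(- \frac{12}{5} + \frac{3}{5} \cdot \frac{35}{9}\right) = 3671252 - 4 \left(- \frac{12}{5} + \frac{7}{3}\right) = 3671252 - - \frac{4}{15} = 3671252 + \frac{4}{15} = \frac{55068784}{15}$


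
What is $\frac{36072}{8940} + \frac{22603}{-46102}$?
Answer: $\frac{17391911}{4906570} \approx 3.5446$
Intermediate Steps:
$\frac{36072}{8940} + \frac{22603}{-46102} = 36072 \cdot \frac{1}{8940} + 22603 \left(- \frac{1}{46102}\right) = \frac{3006}{745} - \frac{3229}{6586} = \frac{17391911}{4906570}$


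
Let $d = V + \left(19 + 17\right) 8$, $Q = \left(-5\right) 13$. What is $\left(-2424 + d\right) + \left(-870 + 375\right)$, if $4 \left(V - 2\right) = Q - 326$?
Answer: $- \frac{10907}{4} \approx -2726.8$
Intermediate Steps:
$Q = -65$
$V = - \frac{383}{4}$ ($V = 2 + \frac{-65 - 326}{4} = 2 + \frac{1}{4} \left(-391\right) = 2 - \frac{391}{4} = - \frac{383}{4} \approx -95.75$)
$d = \frac{769}{4}$ ($d = - \frac{383}{4} + \left(19 + 17\right) 8 = - \frac{383}{4} + 36 \cdot 8 = - \frac{383}{4} + 288 = \frac{769}{4} \approx 192.25$)
$\left(-2424 + d\right) + \left(-870 + 375\right) = \left(-2424 + \frac{769}{4}\right) + \left(-870 + 375\right) = - \frac{8927}{4} - 495 = - \frac{10907}{4}$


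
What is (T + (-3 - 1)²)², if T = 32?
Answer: 2304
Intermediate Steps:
(T + (-3 - 1)²)² = (32 + (-3 - 1)²)² = (32 + (-4)²)² = (32 + 16)² = 48² = 2304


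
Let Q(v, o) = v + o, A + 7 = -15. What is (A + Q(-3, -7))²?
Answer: 1024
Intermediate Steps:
A = -22 (A = -7 - 15 = -22)
Q(v, o) = o + v
(A + Q(-3, -7))² = (-22 + (-7 - 3))² = (-22 - 10)² = (-32)² = 1024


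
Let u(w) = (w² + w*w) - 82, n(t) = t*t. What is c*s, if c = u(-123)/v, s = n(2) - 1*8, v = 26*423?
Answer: -60352/5499 ≈ -10.975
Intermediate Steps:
n(t) = t²
u(w) = -82 + 2*w² (u(w) = (w² + w²) - 82 = 2*w² - 82 = -82 + 2*w²)
v = 10998
s = -4 (s = 2² - 1*8 = 4 - 8 = -4)
c = 15088/5499 (c = (-82 + 2*(-123)²)/10998 = (-82 + 2*15129)*(1/10998) = (-82 + 30258)*(1/10998) = 30176*(1/10998) = 15088/5499 ≈ 2.7438)
c*s = (15088/5499)*(-4) = -60352/5499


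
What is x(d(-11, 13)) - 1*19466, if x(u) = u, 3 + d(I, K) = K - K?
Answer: -19469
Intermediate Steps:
d(I, K) = -3 (d(I, K) = -3 + (K - K) = -3 + 0 = -3)
x(d(-11, 13)) - 1*19466 = -3 - 1*19466 = -3 - 19466 = -19469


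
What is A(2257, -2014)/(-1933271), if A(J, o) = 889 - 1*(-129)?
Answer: -1018/1933271 ≈ -0.00052657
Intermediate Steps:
A(J, o) = 1018 (A(J, o) = 889 + 129 = 1018)
A(2257, -2014)/(-1933271) = 1018/(-1933271) = 1018*(-1/1933271) = -1018/1933271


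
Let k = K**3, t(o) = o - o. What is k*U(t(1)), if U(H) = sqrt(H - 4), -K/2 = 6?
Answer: -3456*I ≈ -3456.0*I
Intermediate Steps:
K = -12 (K = -2*6 = -12)
t(o) = 0
k = -1728 (k = (-12)**3 = -1728)
U(H) = sqrt(-4 + H)
k*U(t(1)) = -1728*sqrt(-4 + 0) = -3456*I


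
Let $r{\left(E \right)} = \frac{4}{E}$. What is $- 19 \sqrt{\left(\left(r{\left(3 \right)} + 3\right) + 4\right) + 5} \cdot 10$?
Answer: $- \frac{380 \sqrt{30}}{3} \approx -693.78$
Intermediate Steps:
$- 19 \sqrt{\left(\left(r{\left(3 \right)} + 3\right) + 4\right) + 5} \cdot 10 = - 19 \sqrt{\left(\left(\frac{4}{3} + 3\right) + 4\right) + 5} \cdot 10 = - 19 \sqrt{\left(\frac{13}{3} + 4\right) + 5} \cdot 10 = - 19 \sqrt{\frac{25}{3} + 5} \cdot 10 = - 19 \sqrt{\frac{40}{3}} \cdot 10 = - 19 \frac{2 \sqrt{30}}{3} \cdot 10 = - \frac{38 \sqrt{30}}{3} \cdot 10 = - \frac{380 \sqrt{30}}{3}$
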